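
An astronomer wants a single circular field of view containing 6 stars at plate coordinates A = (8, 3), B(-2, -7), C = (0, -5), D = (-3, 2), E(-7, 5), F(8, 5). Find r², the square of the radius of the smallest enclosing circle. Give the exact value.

By Welzl's lemma the MEC is supported by two points (diametrically opposite) or three points (on a circumcircle).
The minimum enclosing circle is determined by three boundary points: B, E, F.
Their circumcentre is (0.5, 13/12) with r² = 10309/144.
The farthest remaining point A is at distance² 8629/144 ≤ 10309/144.

10309/144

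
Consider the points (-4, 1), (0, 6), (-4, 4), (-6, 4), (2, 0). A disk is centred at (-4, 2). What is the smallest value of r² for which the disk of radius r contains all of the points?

40

The required radius is the distance from (-4, 2) to the farthest point.
Squared distances: 1, 32, 4, 8, 40.
Maximum is 40, attained at (2, 0).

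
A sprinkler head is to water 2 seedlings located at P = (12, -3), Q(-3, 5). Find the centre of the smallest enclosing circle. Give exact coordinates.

The smallest circle enclosing two points has them as diameter endpoints.
Centre = midpoint = (4.5, 1); r² = |PQ|²/4 = 289/4 = 72.25.
Centre = (4.5, 1).

(4.5, 1)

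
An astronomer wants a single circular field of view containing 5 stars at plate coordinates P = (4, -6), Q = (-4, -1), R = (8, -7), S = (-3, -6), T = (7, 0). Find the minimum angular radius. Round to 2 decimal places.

6.71

By Welzl's lemma the MEC is supported by two points (diametrically opposite) or three points (on a circumcircle).
The farthest pair is Q–R with squared distance 180. The circle on this segment as diameter has centre (2, -4) and r² = 180/4 = 45.
Check P: distance² to centre = 8 ≤ 45, so it lies inside.
All remaining points lie in this disk, and no smaller disk contains both endpoints, so this is the minimum enclosing circle.
r = √45 ≈ 6.71.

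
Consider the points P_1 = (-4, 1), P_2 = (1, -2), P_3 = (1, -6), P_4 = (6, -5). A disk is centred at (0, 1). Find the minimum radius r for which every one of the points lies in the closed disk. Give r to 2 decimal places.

The required radius is the distance from (0, 1) to the farthest point.
Squared distances: 16, 10, 50, 72.
Maximum is 72, attained at P_4.
r = √72 ≈ 8.49.

8.49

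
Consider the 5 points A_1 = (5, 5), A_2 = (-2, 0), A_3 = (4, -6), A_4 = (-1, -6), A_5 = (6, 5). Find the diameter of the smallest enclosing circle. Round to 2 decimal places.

The minimum enclosing circle of a finite set is fixed by two of the points (as a diameter) or three (as a circumcircle).
The farthest pair is A_4–A_5 with squared distance 170. The circle on this segment as diameter has centre (2.5, -0.5) and r² = 170/4 = 42.5.
Check A_1: distance² to centre = 36.5 ≤ 42.5, so it lies inside.
All remaining points lie in this disk, and no smaller disk contains both endpoints, so this is the minimum enclosing circle.
Diameter = 2r = 2√(42.5) ≈ 13.04.

13.04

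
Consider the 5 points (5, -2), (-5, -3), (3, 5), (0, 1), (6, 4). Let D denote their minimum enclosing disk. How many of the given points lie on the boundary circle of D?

2

By Welzl's lemma the MEC is supported by two points (diametrically opposite) or three points (on a circumcircle).
The farthest pair is (-5, -3)–(6, 4) with squared distance 170. The circle on this segment as diameter has centre (0.5, 0.5) and r² = 170/4 = 42.5.
Check (5, -2): distance² to centre = 26.5 ≤ 42.5, so it lies inside.
All remaining points lie in this disk, and no smaller disk contains both endpoints, so this is the minimum enclosing circle.
The points at distance exactly r from the centre are (-5, -3), (6, 4) — 2 points.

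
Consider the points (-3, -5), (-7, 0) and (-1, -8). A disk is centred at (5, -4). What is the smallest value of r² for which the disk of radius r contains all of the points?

The required radius is the distance from (5, -4) to the farthest point.
Squared distances: 65, 160, 52.
Maximum is 160, attained at (-7, 0).

160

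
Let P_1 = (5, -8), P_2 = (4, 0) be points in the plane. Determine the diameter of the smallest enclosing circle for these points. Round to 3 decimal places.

The smallest circle enclosing two points has them as diameter endpoints.
Centre = midpoint = (4.5, -4); r² = |P_1P_2|²/4 = 65/4 = 16.25.
Diameter = 2r = 2√(16.25) ≈ 8.062.

8.062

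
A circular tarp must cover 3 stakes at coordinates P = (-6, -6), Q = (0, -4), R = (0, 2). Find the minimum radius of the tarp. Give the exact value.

Side lengths²: PQ² = 40, PR² = 100, QR² = 36.
Since PR² = 100 ≥ 40 + 36 = 76, the angle opposite PR is not acute, so the smallest enclosing circle has PR as diameter.
Centre = midpoint of PR = (-3, -2), r² = 100/4 = 25.
r = √25 = 5.

5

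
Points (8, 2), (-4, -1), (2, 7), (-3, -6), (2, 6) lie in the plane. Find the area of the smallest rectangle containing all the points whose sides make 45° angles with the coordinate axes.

104.5

In coordinates u = x + y, v = x − y the rectangle is axis-aligned; the map (x,y)→(u,v) scales areas by 2.
u-values: 10, -5, 9, -9, 8; range = 10 − (-9) = 19.
v-values: 6, -3, -5, 3, -4; range = 6 − (-5) = 11.
Area = (19 × 11) / 2 = 104.5.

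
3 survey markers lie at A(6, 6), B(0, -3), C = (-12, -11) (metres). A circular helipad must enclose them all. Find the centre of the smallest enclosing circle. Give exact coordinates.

(-3, -2.5)

Side lengths²: AB² = 117, AC² = 613, BC² = 208.
Since AC² = 613 ≥ 208 + 117 = 325, the angle opposite AC is not acute, so the smallest enclosing circle has AC as diameter.
Centre = midpoint of AC = (-3, -2.5), r² = 613/4 = 153.25.
Centre = (-3, -2.5).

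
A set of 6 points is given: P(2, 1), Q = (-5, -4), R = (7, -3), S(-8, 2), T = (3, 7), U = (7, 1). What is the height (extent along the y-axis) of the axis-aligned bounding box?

11

max y = 7, min y = -4, so height = 11.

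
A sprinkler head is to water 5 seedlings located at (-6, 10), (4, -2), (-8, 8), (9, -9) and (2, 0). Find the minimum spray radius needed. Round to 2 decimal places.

12.10

A smallest enclosing disk is always determined by at most three of the input points on its boundary.
The farthest pair is (-6, 10)–(9, -9) with squared distance 586. The circle on this segment as diameter has centre (1.5, 0.5) and r² = 586/4 = 146.5.
Check (4, -2): distance² to centre = 12.5 ≤ 146.5, so it lies inside.
All remaining points lie in this disk, and no smaller disk contains both endpoints, so this is the minimum enclosing circle.
r = √(146.5) ≈ 12.10.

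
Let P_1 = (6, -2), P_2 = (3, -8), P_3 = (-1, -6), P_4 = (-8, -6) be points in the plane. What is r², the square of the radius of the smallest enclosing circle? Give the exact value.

53

The farthest pair is P_1–P_4 with squared distance 212. The circle on this segment as diameter has centre (-1, -4) and r² = 212/4 = 53.
Check P_2: distance² to centre = 32 ≤ 53, so it lies inside.
All remaining points lie in this disk, and no smaller disk contains both endpoints, so this is the minimum enclosing circle.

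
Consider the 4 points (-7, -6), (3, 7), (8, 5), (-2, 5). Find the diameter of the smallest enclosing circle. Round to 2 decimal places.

The farthest pair is (-7, -6)–(8, 5) with squared distance 346. The circle on this segment as diameter has centre (0.5, -0.5) and r² = 346/4 = 86.5.
Check (3, 7): distance² to centre = 62.5 ≤ 86.5, so it lies inside.
All remaining points lie in this disk, and no smaller disk contains both endpoints, so this is the minimum enclosing circle.
Diameter = 2r = 2√(86.5) ≈ 18.60.

18.60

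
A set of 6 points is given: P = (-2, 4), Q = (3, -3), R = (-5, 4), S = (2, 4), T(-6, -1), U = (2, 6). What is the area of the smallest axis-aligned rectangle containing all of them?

81

x ranges over [-6, 3], width 9.
y ranges over [-3, 6], height 9.
Area = 9 × 9 = 81.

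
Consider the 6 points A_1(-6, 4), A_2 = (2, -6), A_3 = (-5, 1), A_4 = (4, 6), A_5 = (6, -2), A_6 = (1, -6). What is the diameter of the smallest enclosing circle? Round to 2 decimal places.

13.70

A smallest enclosing disk is always determined by at most three of the input points on its boundary.
The minimum enclosing circle is determined by three boundary points: A_1, A_2, A_4.
Their circumcentre is (-3/29, 15/29) with r² = 39442/841.
The farthest remaining point A_6 is at distance² 36745/841 ≤ 39442/841.
Diameter = 2r = 2√(39442/841) ≈ 13.70.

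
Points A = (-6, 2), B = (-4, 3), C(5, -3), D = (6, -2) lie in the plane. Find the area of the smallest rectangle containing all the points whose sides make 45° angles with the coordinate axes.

64

In coordinates u = x + y, v = x − y the rectangle is axis-aligned; the map (x,y)→(u,v) scales areas by 2.
u-values: -4, -1, 2, 4; range = 4 − (-4) = 8.
v-values: -8, -7, 8, 8; range = 8 − (-8) = 16.
Area = (8 × 16) / 2 = 64.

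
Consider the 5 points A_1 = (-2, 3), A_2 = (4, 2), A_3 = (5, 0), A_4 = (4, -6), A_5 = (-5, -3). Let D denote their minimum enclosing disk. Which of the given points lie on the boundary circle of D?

A_1, A_4, A_5

The minimum enclosing circle of a finite set is fixed by two of the points (as a diameter) or three (as a circumcircle).
The minimum enclosing circle is determined by three boundary points: A_1, A_4, A_5.
Their circumcentre is (5/14, -27/14) with r² = 2925/98.
The farthest remaining point A_2 is at distance² 2813/98 ≤ 2925/98.
The points at distance exactly r from the centre are A_1, A_4, A_5 — 3 points.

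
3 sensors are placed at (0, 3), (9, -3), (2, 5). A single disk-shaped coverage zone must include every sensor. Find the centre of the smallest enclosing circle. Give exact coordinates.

Call the three points A, B, C in the order given.
Side lengths²: AB² = 117, AC² = 8, BC² = 113.
Since AB² = 117 < 113 + 8 = 121, the triangle is acute, so the smallest enclosing circle is the circumcircle.
Circumcentre = (4.7, 0.3), r² = 29.38.
Centre = (4.7, 0.3).

(4.7, 0.3)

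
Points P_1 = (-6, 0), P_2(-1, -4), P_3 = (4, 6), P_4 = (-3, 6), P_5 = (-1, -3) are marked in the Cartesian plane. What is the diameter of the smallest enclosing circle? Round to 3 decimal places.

A smallest enclosing disk is always determined by at most three of the input points on its boundary.
The minimum enclosing circle is determined by three boundary points: P_1, P_2, P_3.
Their circumcentre is (-5/14, 27/14) with r² = 3485/98.
The farthest remaining point P_5 is at distance² 2421/98 ≤ 3485/98.
Diameter = 2r = 2√(3485/98) ≈ 11.927.

11.927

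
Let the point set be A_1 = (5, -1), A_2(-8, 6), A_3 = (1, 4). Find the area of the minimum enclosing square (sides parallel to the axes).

169

The bounding box has width 13 and height 7.
An axis-aligned square enclosing the set must have side ≥ max(width, height).
So the minimum side is max(13, 7) = 13.
Area = 13² = 169.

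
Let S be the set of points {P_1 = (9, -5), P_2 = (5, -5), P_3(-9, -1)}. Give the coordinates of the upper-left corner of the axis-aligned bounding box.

(-9, -1)

x-range [-9, 9], y-range [-5, -1].
The upper-left corner is (-9, -1).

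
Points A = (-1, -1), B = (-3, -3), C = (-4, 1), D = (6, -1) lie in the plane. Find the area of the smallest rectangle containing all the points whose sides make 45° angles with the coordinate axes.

In coordinates u = x + y, v = x − y the rectangle is axis-aligned; the map (x,y)→(u,v) scales areas by 2.
u-values: -2, -6, -3, 5; range = 5 − (-6) = 11.
v-values: 0, 0, -5, 7; range = 7 − (-5) = 12.
Area = (11 × 12) / 2 = 66.

66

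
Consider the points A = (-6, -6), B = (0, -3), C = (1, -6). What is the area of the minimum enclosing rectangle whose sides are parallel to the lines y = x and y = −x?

In coordinates u = x + y, v = x − y the rectangle is axis-aligned; the map (x,y)→(u,v) scales areas by 2.
u-values: -12, -3, -5; range = -3 − (-12) = 9.
v-values: 0, 3, 7; range = 7 − 0 = 7.
Area = (9 × 7) / 2 = 31.5.

31.5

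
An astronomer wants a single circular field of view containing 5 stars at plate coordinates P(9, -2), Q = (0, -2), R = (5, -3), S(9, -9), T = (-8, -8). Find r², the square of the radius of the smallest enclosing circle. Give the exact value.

47125/578

A smallest enclosing disk is always determined by at most three of the input points on its boundary.
The minimum enclosing circle is determined by three boundary points: P, S, T.
Their circumcentre is (23/34, -5.5) with r² = 47125/578.
The farthest remaining point R is at distance² 14417/578 ≤ 47125/578.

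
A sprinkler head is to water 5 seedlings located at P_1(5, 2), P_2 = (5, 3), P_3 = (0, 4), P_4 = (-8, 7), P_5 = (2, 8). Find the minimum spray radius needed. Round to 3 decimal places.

A smallest enclosing disk is always determined by at most three of the input points on its boundary.
The farthest pair is P_1–P_4 with squared distance 194. The circle on this segment as diameter has centre (-1.5, 4.5) and r² = 194/4 = 48.5.
Check P_2: distance² to centre = 44.5 ≤ 48.5, so it lies inside.
All remaining points lie in this disk, and no smaller disk contains both endpoints, so this is the minimum enclosing circle.
r = √(48.5) ≈ 6.964.

6.964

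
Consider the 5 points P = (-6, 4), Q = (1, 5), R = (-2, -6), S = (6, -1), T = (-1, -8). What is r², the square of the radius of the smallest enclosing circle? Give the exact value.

28561/578

A smallest enclosing disk is always determined by at most three of the input points on its boundary.
The minimum enclosing circle is determined by three boundary points: P, S, T.
Their circumcentre is (-35/34, -33/34) with r² = 28561/578.
The farthest remaining point Q is at distance² 22985/578 ≤ 28561/578.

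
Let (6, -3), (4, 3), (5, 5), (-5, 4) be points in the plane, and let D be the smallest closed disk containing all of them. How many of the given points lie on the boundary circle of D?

2

The minimum enclosing circle of a finite set is fixed by two of the points (as a diameter) or three (as a circumcircle).
The farthest pair is (6, -3)–(-5, 4) with squared distance 170. The circle on this segment as diameter has centre (0.5, 0.5) and r² = 170/4 = 42.5.
Check (4, 3): distance² to centre = 18.5 ≤ 42.5, so it lies inside.
All remaining points lie in this disk, and no smaller disk contains both endpoints, so this is the minimum enclosing circle.
The points at distance exactly r from the centre are (6, -3), (-5, 4) — 2 points.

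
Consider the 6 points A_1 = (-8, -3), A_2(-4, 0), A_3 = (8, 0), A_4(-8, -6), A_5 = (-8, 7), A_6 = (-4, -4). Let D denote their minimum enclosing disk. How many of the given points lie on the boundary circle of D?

3

The minimum enclosing circle of a finite set is fixed by two of the points (as a diameter) or three (as a circumcircle).
The minimum enclosing circle is determined by three boundary points: A_3, A_4, A_5.
Their circumcentre is (-1.3125, 0.5) with r² = 86.97265625.
The farthest remaining point A_1 is at distance² 56.97265625 ≤ 86.97265625.
The points at distance exactly r from the centre are A_3, A_4, A_5 — 3 points.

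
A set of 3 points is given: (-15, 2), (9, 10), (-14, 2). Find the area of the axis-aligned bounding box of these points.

192

x ranges over [-15, 9], width 24.
y ranges over [2, 10], height 8.
Area = 24 × 8 = 192.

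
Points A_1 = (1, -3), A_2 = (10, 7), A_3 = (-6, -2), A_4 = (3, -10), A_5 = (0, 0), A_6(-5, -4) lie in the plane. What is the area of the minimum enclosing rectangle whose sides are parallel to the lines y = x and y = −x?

221

In coordinates u = x + y, v = x − y the rectangle is axis-aligned; the map (x,y)→(u,v) scales areas by 2.
u-values: -2, 17, -8, -7, 0, -9; range = 17 − (-9) = 26.
v-values: 4, 3, -4, 13, 0, -1; range = 13 − (-4) = 17.
Area = (26 × 17) / 2 = 221.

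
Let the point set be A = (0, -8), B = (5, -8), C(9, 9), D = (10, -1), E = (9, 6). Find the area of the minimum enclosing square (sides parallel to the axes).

289

The bounding box has width 10 and height 17.
An axis-aligned square enclosing the set must have side ≥ max(width, height).
So the minimum side is max(10, 17) = 17.
Area = 17² = 289.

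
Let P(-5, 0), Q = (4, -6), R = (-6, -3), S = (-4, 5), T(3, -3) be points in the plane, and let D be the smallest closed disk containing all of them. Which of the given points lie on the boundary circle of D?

The farthest pair is Q–S with squared distance 185. The circle on this segment as diameter has centre (0, -0.5) and r² = 185/4 = 46.25.
Check P: distance² to centre = 25.25 ≤ 46.25, so it lies inside.
All remaining points lie in this disk, and no smaller disk contains both endpoints, so this is the minimum enclosing circle.
The points at distance exactly r from the centre are Q, S — 2 points.

Q, S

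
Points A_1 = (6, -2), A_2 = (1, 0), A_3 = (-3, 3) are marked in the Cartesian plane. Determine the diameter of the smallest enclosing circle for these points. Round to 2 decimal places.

10.30

Side lengths²: A_1A_2² = 29, A_1A_3² = 106, A_2A_3² = 25.
Since A_1A_3² = 106 ≥ 29 + 25 = 54, the angle opposite A_1A_3 is not acute, so the smallest enclosing circle has A_1A_3 as diameter.
Centre = midpoint of A_1A_3 = (1.5, 0.5), r² = 106/4 = 26.5.
Diameter = 2r = 2√(26.5) ≈ 10.30.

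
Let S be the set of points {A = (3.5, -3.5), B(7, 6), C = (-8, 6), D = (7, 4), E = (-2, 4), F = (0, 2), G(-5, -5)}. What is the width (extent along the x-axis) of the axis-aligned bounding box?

max x = 7, min x = -8, so width = 15.

15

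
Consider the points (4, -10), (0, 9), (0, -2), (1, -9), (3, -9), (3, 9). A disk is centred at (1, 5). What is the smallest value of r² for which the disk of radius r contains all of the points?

The required radius is the distance from (1, 5) to the farthest point.
Squared distances: 234, 17, 50, 196, 200, 20.
Maximum is 234, attained at (4, -10).

234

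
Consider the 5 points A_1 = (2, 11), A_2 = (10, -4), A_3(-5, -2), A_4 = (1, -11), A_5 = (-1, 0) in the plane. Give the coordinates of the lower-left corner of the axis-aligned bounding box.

x-range [-5, 10], y-range [-11, 11].
The lower-left corner is (-5, -11).

(-5, -11)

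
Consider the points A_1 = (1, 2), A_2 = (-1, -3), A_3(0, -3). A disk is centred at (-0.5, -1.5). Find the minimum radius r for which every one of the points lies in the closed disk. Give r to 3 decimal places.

3.808

The required radius is the distance from (-0.5, -1.5) to the farthest point.
Squared distances: 14.5, 2.5, 2.5.
Maximum is 14.5, attained at A_1.
r = √(14.5) ≈ 3.808.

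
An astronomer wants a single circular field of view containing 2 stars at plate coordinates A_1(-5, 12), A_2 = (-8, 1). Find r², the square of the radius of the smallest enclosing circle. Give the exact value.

32.5

The smallest circle enclosing two points has them as diameter endpoints.
Centre = midpoint = (-6.5, 6.5); r² = |A_1A_2|²/4 = 130/4 = 32.5.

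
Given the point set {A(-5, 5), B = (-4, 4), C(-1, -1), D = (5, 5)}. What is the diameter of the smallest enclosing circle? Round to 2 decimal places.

The minimum enclosing circle of a finite set is fixed by two of the points (as a diameter) or three (as a circumcircle).
The minimum enclosing circle is determined by three boundary points: A, C, D.
Their circumcentre is (0, 4) with r² = 26.
The farthest remaining point B is at distance² 16 ≤ 26.
Diameter = 2r = 2√26 ≈ 10.20.

10.20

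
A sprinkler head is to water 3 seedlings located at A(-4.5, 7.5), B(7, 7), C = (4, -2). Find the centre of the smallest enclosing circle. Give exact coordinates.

Side lengths²: AB² = 132.5, AC² = 162.5, BC² = 90.
Since AC² = 162.5 < 132.5 + 90 = 222.5, the triangle is acute, so the smallest enclosing circle is the circumcircle.
Circumcentre = (31/28, 111/28), r² = 17225/392.
Centre = (31/28, 111/28).

(31/28, 111/28)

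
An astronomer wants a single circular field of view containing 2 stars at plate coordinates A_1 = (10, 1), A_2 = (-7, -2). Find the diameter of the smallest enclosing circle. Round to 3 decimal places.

The smallest circle enclosing two points has them as diameter endpoints.
Centre = midpoint = (1.5, -0.5); r² = |A_1A_2|²/4 = 298/4 = 74.5.
Diameter = 2r = 2√(74.5) ≈ 17.263.

17.263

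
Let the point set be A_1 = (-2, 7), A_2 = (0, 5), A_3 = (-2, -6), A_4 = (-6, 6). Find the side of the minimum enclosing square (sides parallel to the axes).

The bounding box has width 6 and height 13.
An axis-aligned square enclosing the set must have side ≥ max(width, height).
So the minimum side is max(6, 13) = 13.

13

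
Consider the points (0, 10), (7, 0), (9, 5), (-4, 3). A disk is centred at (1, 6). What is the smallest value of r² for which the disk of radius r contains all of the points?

72

The required radius is the distance from (1, 6) to the farthest point.
Squared distances: 17, 72, 65, 34.
Maximum is 72, attained at (7, 0).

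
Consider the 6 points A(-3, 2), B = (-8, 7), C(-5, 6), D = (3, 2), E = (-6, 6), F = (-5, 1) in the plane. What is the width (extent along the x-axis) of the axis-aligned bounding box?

max x = 3, min x = -8, so width = 11.

11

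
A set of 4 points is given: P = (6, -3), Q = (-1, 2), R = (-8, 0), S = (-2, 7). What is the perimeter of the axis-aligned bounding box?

48

Width = max x − min x = 6 − (-8) = 14.
Height = max y − min y = 7 − (-3) = 10.
Perimeter = 2(14 + 10) = 48.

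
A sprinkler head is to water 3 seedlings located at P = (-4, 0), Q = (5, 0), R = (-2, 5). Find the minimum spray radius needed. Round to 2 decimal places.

Side lengths²: PQ² = 81, PR² = 29, QR² = 74.
Since PQ² = 81 < 74 + 29 = 103, the triangle is acute, so the smallest enclosing circle is the circumcircle.
Circumcentre = (0.5, 1.1), r² = 21.46.
r = √(21.46) ≈ 4.63.

4.63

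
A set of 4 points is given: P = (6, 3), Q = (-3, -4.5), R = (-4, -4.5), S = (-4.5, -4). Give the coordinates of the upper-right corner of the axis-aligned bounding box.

(6, 3)

x-range [-4.5, 6], y-range [-4.5, 3].
The upper-right corner is (6, 3).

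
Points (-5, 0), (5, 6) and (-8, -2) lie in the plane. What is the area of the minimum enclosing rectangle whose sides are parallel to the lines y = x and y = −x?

52.5

In coordinates u = x + y, v = x − y the rectangle is axis-aligned; the map (x,y)→(u,v) scales areas by 2.
u-values: -5, 11, -10; range = 11 − (-10) = 21.
v-values: -5, -1, -6; range = -1 − (-6) = 5.
Area = (21 × 5) / 2 = 52.5.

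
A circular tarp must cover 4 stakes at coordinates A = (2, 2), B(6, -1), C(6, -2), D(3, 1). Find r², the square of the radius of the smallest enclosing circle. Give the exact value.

8

The farthest pair is A–C with squared distance 32. The circle on this segment as diameter has centre (4, 0) and r² = 32/4 = 8.
Check B: distance² to centre = 5 ≤ 8, so it lies inside.
All remaining points lie in this disk, and no smaller disk contains both endpoints, so this is the minimum enclosing circle.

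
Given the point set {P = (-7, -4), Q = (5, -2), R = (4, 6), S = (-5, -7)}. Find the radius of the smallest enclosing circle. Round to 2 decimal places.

7.91

The farthest pair is R–S with squared distance 250. The circle on this segment as diameter has centre (-0.5, -0.5) and r² = 250/4 = 62.5.
Check P: distance² to centre = 54.5 ≤ 62.5, so it lies inside.
All remaining points lie in this disk, and no smaller disk contains both endpoints, so this is the minimum enclosing circle.
r = √(62.5) ≈ 7.91.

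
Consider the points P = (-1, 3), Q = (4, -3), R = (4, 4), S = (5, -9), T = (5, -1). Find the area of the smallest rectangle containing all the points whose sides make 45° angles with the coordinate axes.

In coordinates u = x + y, v = x − y the rectangle is axis-aligned; the map (x,y)→(u,v) scales areas by 2.
u-values: 2, 1, 8, -4, 4; range = 8 − (-4) = 12.
v-values: -4, 7, 0, 14, 6; range = 14 − (-4) = 18.
Area = (12 × 18) / 2 = 108.

108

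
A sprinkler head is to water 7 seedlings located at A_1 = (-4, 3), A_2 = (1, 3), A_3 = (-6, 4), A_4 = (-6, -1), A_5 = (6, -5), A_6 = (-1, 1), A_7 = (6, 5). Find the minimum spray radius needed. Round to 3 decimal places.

7.526

The minimum enclosing circle of a finite set is fixed by two of the points (as a diameter) or three (as a circumcircle).
The minimum enclosing circle is determined by three boundary points: A_3, A_5, A_7.
Their circumcentre is (0.375, 0) with r² = 56.640625.
The farthest remaining point A_4 is at distance² 41.640625 ≤ 56.640625.
r = √(56.640625) ≈ 7.526.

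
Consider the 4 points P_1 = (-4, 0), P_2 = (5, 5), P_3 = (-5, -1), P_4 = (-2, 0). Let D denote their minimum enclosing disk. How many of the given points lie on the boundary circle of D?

2

The farthest pair is P_2–P_3 with squared distance 136. The circle on this segment as diameter has centre (0, 2) and r² = 136/4 = 34.
Check P_1: distance² to centre = 20 ≤ 34, so it lies inside.
All remaining points lie in this disk, and no smaller disk contains both endpoints, so this is the minimum enclosing circle.
The points at distance exactly r from the centre are P_2, P_3 — 2 points.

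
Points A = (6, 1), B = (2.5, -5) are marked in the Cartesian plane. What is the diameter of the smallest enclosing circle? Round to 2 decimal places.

6.95

The smallest circle enclosing two points has them as diameter endpoints.
Centre = midpoint = (4.25, -2); r² = |AB|²/4 = 48.25/4 = 12.0625.
Diameter = 2r = 2√(12.0625) ≈ 6.95.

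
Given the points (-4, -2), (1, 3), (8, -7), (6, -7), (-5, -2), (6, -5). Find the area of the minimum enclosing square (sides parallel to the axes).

169

The bounding box has width 13 and height 10.
An axis-aligned square enclosing the set must have side ≥ max(width, height).
So the minimum side is max(13, 10) = 13.
Area = 13² = 169.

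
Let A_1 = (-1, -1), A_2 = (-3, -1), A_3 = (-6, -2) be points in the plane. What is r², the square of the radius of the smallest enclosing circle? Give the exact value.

6.5

Side lengths²: A_1A_2² = 4, A_1A_3² = 26, A_2A_3² = 10.
Since A_1A_3² = 26 ≥ 10 + 4 = 14, the angle opposite A_1A_3 is not acute, so the smallest enclosing circle has A_1A_3 as diameter.
Centre = midpoint of A_1A_3 = (-3.5, -1.5), r² = 26/4 = 6.5.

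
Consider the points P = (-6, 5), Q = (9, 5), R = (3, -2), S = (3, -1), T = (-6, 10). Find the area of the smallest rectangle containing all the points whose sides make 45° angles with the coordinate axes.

In coordinates u = x + y, v = x − y the rectangle is axis-aligned; the map (x,y)→(u,v) scales areas by 2.
u-values: -1, 14, 1, 2, 4; range = 14 − (-1) = 15.
v-values: -11, 4, 5, 4, -16; range = 5 − (-16) = 21.
Area = (15 × 21) / 2 = 157.5.

157.5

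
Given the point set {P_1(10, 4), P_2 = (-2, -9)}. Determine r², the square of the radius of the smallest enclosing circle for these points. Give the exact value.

78.25

The smallest circle enclosing two points has them as diameter endpoints.
Centre = midpoint = (4, -2.5); r² = |P_1P_2|²/4 = 313/4 = 78.25.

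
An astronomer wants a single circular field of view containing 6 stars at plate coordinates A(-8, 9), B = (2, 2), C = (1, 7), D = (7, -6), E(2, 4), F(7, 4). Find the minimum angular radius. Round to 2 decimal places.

10.61

The farthest pair is A–D with squared distance 450. The circle on this segment as diameter has centre (-0.5, 1.5) and r² = 450/4 = 112.5.
Check B: distance² to centre = 6.5 ≤ 112.5, so it lies inside.
All remaining points lie in this disk, and no smaller disk contains both endpoints, so this is the minimum enclosing circle.
r = √(112.5) ≈ 10.61.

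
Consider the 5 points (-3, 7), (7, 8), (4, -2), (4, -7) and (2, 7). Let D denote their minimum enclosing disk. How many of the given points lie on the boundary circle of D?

3

By Welzl's lemma the MEC is supported by two points (diametrically opposite) or three points (on a circumcircle).
The minimum enclosing circle is determined by three boundary points: (-3, 7), (7, 8), (4, -7).
Their circumcentre is (37/14, 15/14) with r² = 6565/98.
The farthest remaining point (2, 7) is at distance² 3485/98 ≤ 6565/98.
The points at distance exactly r from the centre are (-3, 7), (7, 8), (4, -7) — 3 points.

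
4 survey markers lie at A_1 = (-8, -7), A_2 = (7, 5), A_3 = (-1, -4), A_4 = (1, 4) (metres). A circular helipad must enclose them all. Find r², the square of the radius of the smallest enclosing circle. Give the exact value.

92.25

A smallest enclosing disk is always determined by at most three of the input points on its boundary.
The farthest pair is A_1–A_2 with squared distance 369. The circle on this segment as diameter has centre (-0.5, -1) and r² = 369/4 = 92.25.
Check A_3: distance² to centre = 9.25 ≤ 92.25, so it lies inside.
All remaining points lie in this disk, and no smaller disk contains both endpoints, so this is the minimum enclosing circle.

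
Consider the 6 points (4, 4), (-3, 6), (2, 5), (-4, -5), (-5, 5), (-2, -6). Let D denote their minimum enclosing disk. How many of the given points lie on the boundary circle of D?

3

A smallest enclosing disk is always determined by at most three of the input points on its boundary.
The minimum enclosing circle is determined by three boundary points: (4, 4), (-5, 5), (-2, -6).
Their circumcentre is (-47/48, 0.1875) with r² = 45305/1152.
The farthest remaining point (-3, 6) is at distance² 43625/1152 ≤ 45305/1152.
The points at distance exactly r from the centre are (4, 4), (-5, 5), (-2, -6) — 3 points.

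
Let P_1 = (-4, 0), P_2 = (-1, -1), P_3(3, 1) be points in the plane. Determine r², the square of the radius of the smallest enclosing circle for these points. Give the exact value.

Side lengths²: P_1P_2² = 10, P_1P_3² = 50, P_2P_3² = 20.
Since P_1P_3² = 50 ≥ 20 + 10 = 30, the angle opposite P_1P_3 is not acute, so the smallest enclosing circle has P_1P_3 as diameter.
Centre = midpoint of P_1P_3 = (-0.5, 0.5), r² = 50/4 = 12.5.

12.5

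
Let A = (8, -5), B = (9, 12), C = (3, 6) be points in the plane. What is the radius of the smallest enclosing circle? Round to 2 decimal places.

Side lengths²: AB² = 290, AC² = 146, BC² = 72.
Since AB² = 290 ≥ 146 + 72 = 218, the angle opposite AB is not acute, so the smallest enclosing circle has AB as diameter.
Centre = midpoint of AB = (8.5, 3.5), r² = 290/4 = 72.5.
r = √(72.5) ≈ 8.51.

8.51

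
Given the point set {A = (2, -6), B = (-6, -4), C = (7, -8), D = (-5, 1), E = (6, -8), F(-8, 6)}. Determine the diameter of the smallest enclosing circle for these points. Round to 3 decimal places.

The minimum enclosing circle of a finite set is fixed by two of the points (as a diameter) or three (as a circumcircle).
The farthest pair is C–F with squared distance 421. The circle on this segment as diameter has centre (-0.5, -1) and r² = 421/4 = 105.25.
Check A: distance² to centre = 31.25 ≤ 105.25, so it lies inside.
All remaining points lie in this disk, and no smaller disk contains both endpoints, so this is the minimum enclosing circle.
Diameter = 2r = 2√(105.25) ≈ 20.518.

20.518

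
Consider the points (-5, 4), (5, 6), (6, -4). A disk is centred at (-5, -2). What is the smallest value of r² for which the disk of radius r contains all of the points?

164

The required radius is the distance from (-5, -2) to the farthest point.
Squared distances: 36, 164, 125.
Maximum is 164, attained at (5, 6).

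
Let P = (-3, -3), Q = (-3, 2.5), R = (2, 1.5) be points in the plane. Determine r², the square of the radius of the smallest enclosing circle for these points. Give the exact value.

11.765

Side lengths²: PQ² = 30.25, PR² = 45.25, QR² = 26.
Since PR² = 45.25 < 30.25 + 26 = 56.25, the triangle is acute, so the smallest enclosing circle is the circumcircle.
Circumcentre = (-0.95, -0.25), r² = 11.765.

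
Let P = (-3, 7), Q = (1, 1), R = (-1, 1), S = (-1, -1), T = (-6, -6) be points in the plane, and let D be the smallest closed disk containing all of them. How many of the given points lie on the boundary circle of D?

2

A smallest enclosing disk is always determined by at most three of the input points on its boundary.
The farthest pair is P–T with squared distance 178. The circle on this segment as diameter has centre (-4.5, 0.5) and r² = 178/4 = 44.5.
Check Q: distance² to centre = 30.5 ≤ 44.5, so it lies inside.
All remaining points lie in this disk, and no smaller disk contains both endpoints, so this is the minimum enclosing circle.
The points at distance exactly r from the centre are P, T — 2 points.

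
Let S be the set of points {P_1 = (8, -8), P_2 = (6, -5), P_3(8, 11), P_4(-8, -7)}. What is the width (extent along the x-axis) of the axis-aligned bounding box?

max x = 8, min x = -8, so width = 16.

16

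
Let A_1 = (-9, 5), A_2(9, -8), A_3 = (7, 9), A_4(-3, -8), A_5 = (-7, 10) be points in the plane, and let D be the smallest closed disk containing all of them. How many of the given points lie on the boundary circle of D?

A smallest enclosing disk is always determined by at most three of the input points on its boundary.
The farthest pair is A_2–A_5 with squared distance 580. The circle on this segment as diameter has centre (1, 1) and r² = 580/4 = 145.
Check A_1: distance² to centre = 116 ≤ 145, so it lies inside.
All remaining points lie in this disk, and no smaller disk contains both endpoints, so this is the minimum enclosing circle.
The points at distance exactly r from the centre are A_2, A_5 — 2 points.

2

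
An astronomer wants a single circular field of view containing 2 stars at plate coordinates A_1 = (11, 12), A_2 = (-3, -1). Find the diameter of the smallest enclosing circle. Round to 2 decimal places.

The smallest circle enclosing two points has them as diameter endpoints.
Centre = midpoint = (4, 5.5); r² = |A_1A_2|²/4 = 365/4 = 91.25.
Diameter = 2r = 2√(91.25) ≈ 19.10.

19.10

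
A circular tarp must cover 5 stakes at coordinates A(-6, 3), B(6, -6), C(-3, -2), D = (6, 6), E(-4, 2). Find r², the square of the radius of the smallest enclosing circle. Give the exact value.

The minimum enclosing circle is determined by three boundary points: A, B, D.
Their circumcentre is (1.125, 0) with r² = 59.765625.
The farthest remaining point E is at distance² 30.265625 ≤ 59.765625.

59.765625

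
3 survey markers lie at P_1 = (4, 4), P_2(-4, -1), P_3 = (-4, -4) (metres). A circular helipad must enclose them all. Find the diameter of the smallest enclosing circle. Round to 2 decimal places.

11.31

Side lengths²: P_1P_2² = 89, P_1P_3² = 128, P_2P_3² = 9.
Since P_1P_3² = 128 ≥ 89 + 9 = 98, the angle opposite P_1P_3 is not acute, so the smallest enclosing circle has P_1P_3 as diameter.
Centre = midpoint of P_1P_3 = (0, 0), r² = 128/4 = 32.
Diameter = 2r = 2√32 ≈ 11.31.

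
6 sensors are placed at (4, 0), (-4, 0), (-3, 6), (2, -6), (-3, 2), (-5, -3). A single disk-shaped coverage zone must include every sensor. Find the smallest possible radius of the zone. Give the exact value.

A smallest enclosing disk is always determined by at most three of the input points on its boundary.
The farthest pair is (-3, 6)–(2, -6) with squared distance 169. The circle on this segment as diameter has centre (-0.5, 0) and r² = 169/4 = 42.25.
Check (4, 0): distance² to centre = 20.25 ≤ 42.25, so it lies inside.
All remaining points lie in this disk, and no smaller disk contains both endpoints, so this is the minimum enclosing circle.
r = √(42.25) = 6.5.

6.5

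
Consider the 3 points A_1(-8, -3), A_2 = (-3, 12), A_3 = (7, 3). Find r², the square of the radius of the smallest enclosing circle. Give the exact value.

26245/338

Side lengths²: A_1A_2² = 250, A_1A_3² = 261, A_2A_3² = 181.
Since A_1A_3² = 261 < 250 + 181 = 431, the triangle is acute, so the smallest enclosing circle is the circumcircle.
Circumcentre = (-47/26, 85/26), r² = 26245/338.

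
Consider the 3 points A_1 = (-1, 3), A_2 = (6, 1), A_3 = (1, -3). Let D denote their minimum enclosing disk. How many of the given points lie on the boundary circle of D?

3

Side lengths²: A_1A_2² = 53, A_1A_3² = 40, A_2A_3² = 41.
Since A_1A_2² = 53 < 41 + 40 = 81, the triangle is acute, so the smallest enclosing circle is the circumcircle.
Circumcentre = (81/38, 27/38), r² = 10865/722.
The points at distance exactly r from the centre are A_1, A_2, A_3 — 3 points.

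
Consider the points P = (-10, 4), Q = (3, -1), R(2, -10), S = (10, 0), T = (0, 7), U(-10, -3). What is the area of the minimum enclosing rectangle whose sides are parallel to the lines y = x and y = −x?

In coordinates u = x + y, v = x − y the rectangle is axis-aligned; the map (x,y)→(u,v) scales areas by 2.
u-values: -6, 2, -8, 10, 7, -13; range = 10 − (-13) = 23.
v-values: -14, 4, 12, 10, -7, -7; range = 12 − (-14) = 26.
Area = (23 × 26) / 2 = 299.

299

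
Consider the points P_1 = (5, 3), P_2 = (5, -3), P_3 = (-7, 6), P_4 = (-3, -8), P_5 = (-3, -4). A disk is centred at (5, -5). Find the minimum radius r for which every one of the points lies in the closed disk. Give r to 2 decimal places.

16.28

The required radius is the distance from (5, -5) to the farthest point.
Squared distances: 64, 4, 265, 73, 65.
Maximum is 265, attained at P_3.
r = √265 ≈ 16.28.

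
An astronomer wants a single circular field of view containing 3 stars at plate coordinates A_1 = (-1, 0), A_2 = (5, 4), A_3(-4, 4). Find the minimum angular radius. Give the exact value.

4.5

Side lengths²: A_1A_2² = 52, A_1A_3² = 25, A_2A_3² = 81.
Since A_2A_3² = 81 ≥ 52 + 25 = 77, the angle opposite A_2A_3 is not acute, so the smallest enclosing circle has A_2A_3 as diameter.
Centre = midpoint of A_2A_3 = (0.5, 4), r² = 81/4 = 20.25.
r = √(20.25) = 4.5.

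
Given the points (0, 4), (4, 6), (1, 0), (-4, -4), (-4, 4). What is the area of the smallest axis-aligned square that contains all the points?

The bounding box has width 8 and height 10.
An axis-aligned square enclosing the set must have side ≥ max(width, height).
So the minimum side is max(8, 10) = 10.
Area = 10² = 100.

100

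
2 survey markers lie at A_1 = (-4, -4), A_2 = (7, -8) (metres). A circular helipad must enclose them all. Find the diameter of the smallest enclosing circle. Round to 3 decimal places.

The smallest circle enclosing two points has them as diameter endpoints.
Centre = midpoint = (1.5, -6); r² = |A_1A_2|²/4 = 137/4 = 34.25.
Diameter = 2r = 2√(34.25) ≈ 11.705.

11.705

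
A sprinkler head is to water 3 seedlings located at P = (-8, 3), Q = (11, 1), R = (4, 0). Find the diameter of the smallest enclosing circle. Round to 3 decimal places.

Side lengths²: PQ² = 365, PR² = 153, QR² = 50.
Since PQ² = 365 ≥ 153 + 50 = 203, the angle opposite PQ is not acute, so the smallest enclosing circle has PQ as diameter.
Centre = midpoint of PQ = (1.5, 2), r² = 365/4 = 91.25.
Diameter = 2r = 2√(91.25) ≈ 19.105.

19.105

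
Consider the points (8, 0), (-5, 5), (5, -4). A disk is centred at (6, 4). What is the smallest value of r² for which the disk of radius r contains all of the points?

The required radius is the distance from (6, 4) to the farthest point.
Squared distances: 20, 122, 65.
Maximum is 122, attained at (-5, 5).

122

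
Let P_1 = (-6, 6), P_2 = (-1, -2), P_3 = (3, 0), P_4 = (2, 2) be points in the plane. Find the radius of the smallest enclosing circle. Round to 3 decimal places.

The minimum enclosing circle of a finite set is fixed by two of the points (as a diameter) or three (as a circumcircle).
The farthest pair is P_1–P_3 with squared distance 117. The circle on this segment as diameter has centre (-1.5, 3) and r² = 117/4 = 29.25.
Check P_2: distance² to centre = 25.25 ≤ 29.25, so it lies inside.
All remaining points lie in this disk, and no smaller disk contains both endpoints, so this is the minimum enclosing circle.
r = √(29.25) ≈ 5.408.

5.408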